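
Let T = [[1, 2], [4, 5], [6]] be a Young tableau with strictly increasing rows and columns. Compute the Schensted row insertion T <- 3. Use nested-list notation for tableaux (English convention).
[[1, 2, 3], [4, 5], [6]]

3 is larger than every entry of row 1, so it is appended to row 1. The new tableau is [[1, 2, 3], [4, 5], [6]].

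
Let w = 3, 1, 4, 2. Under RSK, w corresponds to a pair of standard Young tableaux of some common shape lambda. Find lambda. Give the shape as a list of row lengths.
[2, 2]

Row-insert each entry into an empty tableau.

After inserting 3: P = [[3]].
After inserting 1: P = [[1], [3]].
After inserting 4: P = [[1, 4], [3]].
After inserting 2: P = [[1, 2], [3, 4]].

The final insertion tableau P = [[1, 2], [3, 4]] has shape [2, 2].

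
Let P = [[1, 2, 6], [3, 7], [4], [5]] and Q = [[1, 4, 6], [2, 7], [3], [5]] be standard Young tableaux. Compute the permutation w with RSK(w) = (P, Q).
Reverse the RSK construction: for i from n down to 1, find the cell of Q containing i, remove the entry at that cell from P, and reverse-bump it up through P; the value ejected from row 1 is w(i).

Step i=7: Q has 7 at row 2, column 2; remove 7 from row 2 of P and reverse-bump: 7 enters row 1 and ejects 6. So w(7) = 6. P is now [[1, 2, 7], [3], [4], [5]].
Step i=6: Q has 6 at row 1, column 3; remove that cell from P, ejecting 7. So w(6) = 7. P is now [[1, 2], [3], [4], [5]].
Step i=5: Q has 5 at row 4, column 1; remove 5 from row 4 of P and reverse-bump: 5 enters row 3 and ejects 4; 4 enters row 2 and ejects 3; 3 enters row 1 and ejects 2. So w(5) = 2. P is now [[1, 3], [4], [5]].
Step i=4: Q has 4 at row 1, column 2; remove that cell from P, ejecting 3. So w(4) = 3. P is now [[1], [4], [5]].
Step i=3: Q has 3 at row 3, column 1; remove 5 from row 3 of P and reverse-bump: 5 enters row 2 and ejects 4; 4 enters row 1 and ejects 1. So w(3) = 1. P is now [[4], [5]].
Step i=2: Q has 2 at row 2, column 1; remove 5 from row 2 of P and reverse-bump: 5 enters row 1 and ejects 4. So w(2) = 4. P is now [[5]].
Step i=1: Q has 1 at row 1, column 1; remove that cell from P, ejecting 5. So w(1) = 5. P is now [].

So w = 5 4 1 3 2 7 6.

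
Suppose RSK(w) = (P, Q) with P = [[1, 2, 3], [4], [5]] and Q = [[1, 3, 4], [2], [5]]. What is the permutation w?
5 1 2 4 3

Reverse the RSK construction: for i from n down to 1, find the cell of Q containing i, remove the entry at that cell from P, and reverse-bump it up through P; the value ejected from row 1 is w(i).

Step i=5: Q has 5 at row 3, column 1; remove 5 from row 3 of P and reverse-bump: 5 enters row 2 and ejects 4; 4 enters row 1 and ejects 3. So w(5) = 3. P is now [[1, 2, 4], [5]].
Step i=4: Q has 4 at row 1, column 3; remove that cell from P, ejecting 4. So w(4) = 4. P is now [[1, 2], [5]].
Step i=3: Q has 3 at row 1, column 2; remove that cell from P, ejecting 2. So w(3) = 2. P is now [[1], [5]].
Step i=2: Q has 2 at row 2, column 1; remove 5 from row 2 of P and reverse-bump: 5 enters row 1 and ejects 1. So w(2) = 1. P is now [[5]].
Step i=1: Q has 1 at row 1, column 1; remove that cell from P, ejecting 5. So w(1) = 5. P is now [].

So w = 5 1 2 4 3.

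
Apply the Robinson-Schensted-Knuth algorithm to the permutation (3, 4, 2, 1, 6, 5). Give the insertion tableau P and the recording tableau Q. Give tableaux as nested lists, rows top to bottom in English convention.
P = [[1, 4, 5], [2, 6], [3]], Q = [[1, 2, 5], [3, 6], [4]]

Insert each entry of the permutation into P by Schensted row insertion, recording in Q the position of each new cell.

After inserting 3: P = [[3]].
After inserting 4: P = [[3, 4]].
After inserting 2: P = [[2, 4], [3]].
After inserting 1: P = [[1, 4], [2], [3]].
After inserting 6: P = [[1, 4, 6], [2], [3]].
After inserting 5: P = [[1, 4, 5], [2, 6], [3]].

So P = [[1, 4, 5], [2, 6], [3]], Q = [[1, 2, 5], [3, 6], [4]].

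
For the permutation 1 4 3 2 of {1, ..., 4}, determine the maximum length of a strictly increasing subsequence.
2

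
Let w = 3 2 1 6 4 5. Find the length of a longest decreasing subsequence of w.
3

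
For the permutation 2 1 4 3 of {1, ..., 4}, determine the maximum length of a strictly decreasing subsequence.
2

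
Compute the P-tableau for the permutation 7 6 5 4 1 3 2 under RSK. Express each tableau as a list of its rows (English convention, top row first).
Insert 7: appended to row 1. P = [[7]].
Insert 6: 6 bumps 7 from row 1; 7 starts row 2. P = [[6], [7]].
Insert 5: 5 bumps 6 from row 1; 6 bumps 7 from row 2; 7 starts row 3. P = [[5], [6], [7]].
Insert 4: 4 bumps 5 from row 1; 5 bumps 6 from row 2; 6 bumps 7 from row 3; 7 starts row 4. P = [[4], [5], [6], [7]].
Insert 1: 1 bumps 4 from row 1; 4 bumps 5 from row 2; 5 bumps 6 from row 3; 6 bumps 7 from row 4; 7 starts row 5. P = [[1], [4], [5], [6], [7]].
Insert 3: appended to row 1. P = [[1, 3], [4], [5], [6], [7]].
Insert 2: 2 bumps 3 from row 1; 3 bumps 4 from row 2; 4 bumps 5 from row 3; 5 bumps 6 from row 4; 6 bumps 7 from row 5; 7 starts row 6. P = [[1, 2], [3], [4], [5], [6], [7]].

So P = [[1, 2], [3], [4], [5], [6], [7]].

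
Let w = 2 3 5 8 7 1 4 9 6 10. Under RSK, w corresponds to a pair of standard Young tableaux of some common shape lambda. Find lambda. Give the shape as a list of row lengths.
[6, 3, 1]

Row-insert each entry into an empty tableau.

After inserting 2: P = [[2]].
After inserting 3: P = [[2, 3]].
After inserting 5: P = [[2, 3, 5]].
After inserting 8: P = [[2, 3, 5, 8]].
After inserting 7: P = [[2, 3, 5, 7], [8]].
After inserting 1: P = [[1, 3, 5, 7], [2], [8]].
After inserting 4: P = [[1, 3, 4, 7], [2, 5], [8]].
After inserting 9: P = [[1, 3, 4, 7, 9], [2, 5], [8]].
After inserting 6: P = [[1, 3, 4, 6, 9], [2, 5, 7], [8]].
After inserting 10: P = [[1, 3, 4, 6, 9, 10], [2, 5, 7], [8]].

The final insertion tableau P = [[1, 3, 4, 6, 9, 10], [2, 5, 7], [8]] has shape [6, 3, 1].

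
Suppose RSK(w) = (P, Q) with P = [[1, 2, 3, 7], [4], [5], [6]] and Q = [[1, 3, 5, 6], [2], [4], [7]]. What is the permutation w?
Reverse the RSK construction: for i from n down to 1, find the cell of Q containing i, remove the entry at that cell from P, and reverse-bump it up through P; the value ejected from row 1 is w(i).

Step i=7: Q has 7 at row 4, column 1; remove 6 from row 4 of P and reverse-bump: 6 enters row 3 and ejects 5; 5 enters row 2 and ejects 4; 4 enters row 1 and ejects 3. So w(7) = 3. P is now [[1, 2, 4, 7], [5], [6]].
Step i=6: Q has 6 at row 1, column 4; remove that cell from P, ejecting 7. So w(6) = 7. P is now [[1, 2, 4], [5], [6]].
Step i=5: Q has 5 at row 1, column 3; remove that cell from P, ejecting 4. So w(5) = 4. P is now [[1, 2], [5], [6]].
Step i=4: Q has 4 at row 3, column 1; remove 6 from row 3 of P and reverse-bump: 6 enters row 2 and ejects 5; 5 enters row 1 and ejects 2. So w(4) = 2. P is now [[1, 5], [6]].
Step i=3: Q has 3 at row 1, column 2; remove that cell from P, ejecting 5. So w(3) = 5. P is now [[1], [6]].
Step i=2: Q has 2 at row 2, column 1; remove 6 from row 2 of P and reverse-bump: 6 enters row 1 and ejects 1. So w(2) = 1. P is now [[6]].
Step i=1: Q has 1 at row 1, column 1; remove that cell from P, ejecting 6. So w(1) = 6. P is now [].

So w = 6 1 5 2 4 7 3.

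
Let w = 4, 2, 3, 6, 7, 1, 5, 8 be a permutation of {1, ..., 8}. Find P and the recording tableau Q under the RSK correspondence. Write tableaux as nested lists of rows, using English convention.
P = [[1, 3, 5, 7, 8], [2, 6], [4]], Q = [[1, 3, 4, 5, 8], [2, 7], [6]]

Insert each entry of the permutation into P by Schensted row insertion, recording in Q the position of each new cell.

Insert 4: appended to row 1. P = [[4]].
Insert 2: 2 bumps 4 from row 1; 4 starts row 2. P = [[2], [4]].
Insert 3: appended to row 1. P = [[2, 3], [4]].
Insert 6: appended to row 1. P = [[2, 3, 6], [4]].
Insert 7: appended to row 1. P = [[2, 3, 6, 7], [4]].
Insert 1: 1 bumps 2 from row 1; 2 bumps 4 from row 2; 4 starts row 3. P = [[1, 3, 6, 7], [2], [4]].
Insert 5: 5 bumps 6 from row 1; 6 appends to row 2. P = [[1, 3, 5, 7], [2, 6], [4]].
Insert 8: appended to row 1. P = [[1, 3, 5, 7, 8], [2, 6], [4]].

So P = [[1, 3, 5, 7, 8], [2, 6], [4]], Q = [[1, 3, 4, 5, 8], [2, 7], [6]].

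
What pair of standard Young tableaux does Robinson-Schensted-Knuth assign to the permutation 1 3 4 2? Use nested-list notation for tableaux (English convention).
P = [[1, 2, 4], [3]], Q = [[1, 2, 3], [4]]

Insert each entry of the permutation into P by Schensted row insertion, recording in Q the position of each new cell.

Insert 1: appended to row 1. P = [[1]].
Insert 3: appended to row 1. P = [[1, 3]].
Insert 4: appended to row 1. P = [[1, 3, 4]].
Insert 2: 2 bumps 3 from row 1; 3 starts row 2. P = [[1, 2, 4], [3]].

So P = [[1, 2, 4], [3]], Q = [[1, 2, 3], [4]].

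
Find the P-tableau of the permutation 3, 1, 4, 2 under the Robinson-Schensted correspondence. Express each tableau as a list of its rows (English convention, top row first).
After inserting 3: P = [[3]].
After inserting 1: P = [[1], [3]].
After inserting 4: P = [[1, 4], [3]].
After inserting 2: P = [[1, 2], [3, 4]].

So P = [[1, 2], [3, 4]].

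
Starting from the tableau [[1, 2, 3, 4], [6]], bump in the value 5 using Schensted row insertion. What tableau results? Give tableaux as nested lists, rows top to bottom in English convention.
[[1, 2, 3, 4, 5], [6]]

5 is larger than every entry of row 1, so it is appended to row 1. The new tableau is [[1, 2, 3, 4, 5], [6]].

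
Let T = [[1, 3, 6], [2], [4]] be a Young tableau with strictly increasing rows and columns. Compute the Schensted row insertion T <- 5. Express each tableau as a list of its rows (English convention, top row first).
[[1, 3, 5], [2, 6], [4]]

In row 1, 5 replaces 6 (the leftmost entry greater than 5); 6 is bumped to row 2. 6 is appended to row 2. The new tableau is [[1, 3, 5], [2, 6], [4]].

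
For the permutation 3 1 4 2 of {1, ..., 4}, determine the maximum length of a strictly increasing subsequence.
2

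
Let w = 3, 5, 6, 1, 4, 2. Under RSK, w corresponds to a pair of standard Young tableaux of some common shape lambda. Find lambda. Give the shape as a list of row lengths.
[3, 2, 1]

Row-insert each entry into an empty tableau.

After inserting 3: P = [[3]].
After inserting 5: P = [[3, 5]].
After inserting 6: P = [[3, 5, 6]].
After inserting 1: P = [[1, 5, 6], [3]].
After inserting 4: P = [[1, 4, 6], [3, 5]].
After inserting 2: P = [[1, 2, 6], [3, 4], [5]].

The final insertion tableau P = [[1, 2, 6], [3, 4], [5]] has shape [3, 2, 1].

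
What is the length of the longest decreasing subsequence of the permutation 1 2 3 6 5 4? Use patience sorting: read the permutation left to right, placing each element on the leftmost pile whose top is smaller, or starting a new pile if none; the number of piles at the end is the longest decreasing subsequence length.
3

1: new pile. tops = [1]
2: onto pile 1 (replacing 1). tops = [2]
3: onto pile 1 (replacing 2). tops = [3]
6: onto pile 1 (replacing 3). tops = [6]
5: new pile. tops = [6, 5]
4: new pile. tops = [6, 5, 4]

3 piles, so the longest decreasing subsequence has length 3.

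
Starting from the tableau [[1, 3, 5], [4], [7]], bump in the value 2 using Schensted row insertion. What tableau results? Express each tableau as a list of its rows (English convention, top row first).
In row 1, 2 replaces 3 (the leftmost entry greater than 2); 3 is bumped to row 2. In row 2, 3 replaces 4 (the leftmost entry greater than 3); 4 is bumped to row 3. In row 3, 4 replaces 7 (the leftmost entry greater than 4); 7 is bumped to row 4. 7 starts a new row 4. The new tableau is [[1, 2, 5], [3], [4], [7]].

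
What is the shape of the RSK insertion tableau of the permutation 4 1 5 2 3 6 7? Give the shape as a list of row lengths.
Row-insert each entry into an empty tableau.

After inserting 4: P = [[4]].
After inserting 1: P = [[1], [4]].
After inserting 5: P = [[1, 5], [4]].
After inserting 2: P = [[1, 2], [4, 5]].
After inserting 3: P = [[1, 2, 3], [4, 5]].
After inserting 6: P = [[1, 2, 3, 6], [4, 5]].
After inserting 7: P = [[1, 2, 3, 6, 7], [4, 5]].

The final insertion tableau P = [[1, 2, 3, 6, 7], [4, 5]] has shape [5, 2].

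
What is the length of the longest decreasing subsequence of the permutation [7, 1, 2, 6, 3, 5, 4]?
4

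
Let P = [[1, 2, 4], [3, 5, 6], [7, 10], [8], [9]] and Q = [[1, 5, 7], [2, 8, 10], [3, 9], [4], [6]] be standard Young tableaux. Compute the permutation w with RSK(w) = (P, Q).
9 8 7 3 5 1 10 6 2 4

Reverse the RSK construction: for i from n down to 1, find the cell of Q containing i, remove the entry at that cell from P, and reverse-bump it up through P; the value ejected from row 1 is w(i).

Step i=10: Q has 10 at row 2, column 3; remove 6 from row 2 of P and reverse-bump: 6 enters row 1 and ejects 4. So w(10) = 4. P is now [[1, 2, 6], [3, 5], [7, 10], [8], [9]].
Step i=9: Q has 9 at row 3, column 2; remove 10 from row 3 of P and reverse-bump: 10 enters row 2 and ejects 5; 5 enters row 1 and ejects 2. So w(9) = 2. P is now [[1, 5, 6], [3, 10], [7], [8], [9]].
Step i=8: Q has 8 at row 2, column 2; remove 10 from row 2 of P and reverse-bump: 10 enters row 1 and ejects 6. So w(8) = 6. P is now [[1, 5, 10], [3], [7], [8], [9]].
Step i=7: Q has 7 at row 1, column 3; remove that cell from P, ejecting 10. So w(7) = 10. P is now [[1, 5], [3], [7], [8], [9]].
Step i=6: Q has 6 at row 5, column 1; remove 9 from row 5 of P and reverse-bump: 9 enters row 4 and ejects 8; 8 enters row 3 and ejects 7; 7 enters row 2 and ejects 3; 3 enters row 1 and ejects 1. So w(6) = 1. P is now [[3, 5], [7], [8], [9]].
Step i=5: Q has 5 at row 1, column 2; remove that cell from P, ejecting 5. So w(5) = 5. P is now [[3], [7], [8], [9]].
Step i=4: Q has 4 at row 4, column 1; remove 9 from row 4 of P and reverse-bump: 9 enters row 3 and ejects 8; 8 enters row 2 and ejects 7; 7 enters row 1 and ejects 3. So w(4) = 3. P is now [[7], [8], [9]].
Step i=3: Q has 3 at row 3, column 1; remove 9 from row 3 of P and reverse-bump: 9 enters row 2 and ejects 8; 8 enters row 1 and ejects 7. So w(3) = 7. P is now [[8], [9]].
Step i=2: Q has 2 at row 2, column 1; remove 9 from row 2 of P and reverse-bump: 9 enters row 1 and ejects 8. So w(2) = 8. P is now [[9]].
Step i=1: Q has 1 at row 1, column 1; remove that cell from P, ejecting 9. So w(1) = 9. P is now [].

So w = 9 8 7 3 5 1 10 6 2 4.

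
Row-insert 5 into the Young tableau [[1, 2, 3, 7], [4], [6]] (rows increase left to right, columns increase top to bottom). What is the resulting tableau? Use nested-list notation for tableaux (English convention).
[[1, 2, 3, 5], [4, 7], [6]]

In row 1, 5 replaces 7 (the leftmost entry greater than 5); 7 is bumped to row 2. 7 is appended to row 2. The new tableau is [[1, 2, 3, 5], [4, 7], [6]].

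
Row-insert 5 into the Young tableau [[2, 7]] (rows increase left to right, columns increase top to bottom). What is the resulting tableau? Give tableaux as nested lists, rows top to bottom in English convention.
In row 1, 5 replaces 7 (the leftmost entry greater than 5); 7 is bumped to row 2. 7 starts a new row 2. The new tableau is [[2, 5], [7]].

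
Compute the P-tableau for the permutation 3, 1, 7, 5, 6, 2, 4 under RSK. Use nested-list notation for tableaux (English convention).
P = [[1, 2, 4], [3, 5, 6], [7]]

Insert 3: appended to row 1. P = [[3]].
Insert 1: 1 bumps 3 from row 1; 3 starts row 2. P = [[1], [3]].
Insert 7: appended to row 1. P = [[1, 7], [3]].
Insert 5: 5 bumps 7 from row 1; 7 appends to row 2. P = [[1, 5], [3, 7]].
Insert 6: appended to row 1. P = [[1, 5, 6], [3, 7]].
Insert 2: 2 bumps 5 from row 1; 5 bumps 7 from row 2; 7 starts row 3. P = [[1, 2, 6], [3, 5], [7]].
Insert 4: 4 bumps 6 from row 1; 6 appends to row 2. P = [[1, 2, 4], [3, 5, 6], [7]].

So P = [[1, 2, 4], [3, 5, 6], [7]].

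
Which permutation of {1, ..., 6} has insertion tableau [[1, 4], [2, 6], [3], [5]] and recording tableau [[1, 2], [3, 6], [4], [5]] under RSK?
Reverse the RSK construction: for i from n down to 1, find the cell of Q containing i, remove the entry at that cell from P, and reverse-bump it up through P; the value ejected from row 1 is w(i).

Step i=6: Q has 6 at row 2, column 2; remove 6 from row 2 of P and reverse-bump: 6 enters row 1 and ejects 4. So w(6) = 4. P is now [[1, 6], [2], [3], [5]].
Step i=5: Q has 5 at row 4, column 1; remove 5 from row 4 of P and reverse-bump: 5 enters row 3 and ejects 3; 3 enters row 2 and ejects 2; 2 enters row 1 and ejects 1. So w(5) = 1. P is now [[2, 6], [3], [5]].
Step i=4: Q has 4 at row 3, column 1; remove 5 from row 3 of P and reverse-bump: 5 enters row 2 and ejects 3; 3 enters row 1 and ejects 2. So w(4) = 2. P is now [[3, 6], [5]].
Step i=3: Q has 3 at row 2, column 1; remove 5 from row 2 of P and reverse-bump: 5 enters row 1 and ejects 3. So w(3) = 3. P is now [[5, 6]].
Step i=2: Q has 2 at row 1, column 2; remove that cell from P, ejecting 6. So w(2) = 6. P is now [[5]].
Step i=1: Q has 1 at row 1, column 1; remove that cell from P, ejecting 5. So w(1) = 5. P is now [].

So w = 5 6 3 2 1 4.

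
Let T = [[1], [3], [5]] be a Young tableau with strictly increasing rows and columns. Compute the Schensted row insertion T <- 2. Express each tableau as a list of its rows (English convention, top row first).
[[1, 2], [3], [5]]

2 is larger than every entry of row 1, so it is appended to row 1. The new tableau is [[1, 2], [3], [5]].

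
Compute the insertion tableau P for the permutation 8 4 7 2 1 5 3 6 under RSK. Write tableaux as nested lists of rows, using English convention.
P = [[1, 3, 6], [2, 5], [4, 7], [8]]

After inserting 8: P = [[8]].
After inserting 4: P = [[4], [8]].
After inserting 7: P = [[4, 7], [8]].
After inserting 2: P = [[2, 7], [4], [8]].
After inserting 1: P = [[1, 7], [2], [4], [8]].
After inserting 5: P = [[1, 5], [2, 7], [4], [8]].
After inserting 3: P = [[1, 3], [2, 5], [4, 7], [8]].
After inserting 6: P = [[1, 3, 6], [2, 5], [4, 7], [8]].

So P = [[1, 3, 6], [2, 5], [4, 7], [8]].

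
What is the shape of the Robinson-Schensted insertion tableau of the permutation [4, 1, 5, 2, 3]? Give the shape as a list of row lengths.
[3, 2]

Row-insert each entry into an empty tableau.

After inserting 4: P = [[4]].
After inserting 1: P = [[1], [4]].
After inserting 5: P = [[1, 5], [4]].
After inserting 2: P = [[1, 2], [4, 5]].
After inserting 3: P = [[1, 2, 3], [4, 5]].

The final insertion tableau P = [[1, 2, 3], [4, 5]] has shape [3, 2].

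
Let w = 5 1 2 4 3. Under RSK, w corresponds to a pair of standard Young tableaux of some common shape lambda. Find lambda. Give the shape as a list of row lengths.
RSK row insertion gives P = [[1, 2, 3], [4], [5]], which has shape [3, 1, 1].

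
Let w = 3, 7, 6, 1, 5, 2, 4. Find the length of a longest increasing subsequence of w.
3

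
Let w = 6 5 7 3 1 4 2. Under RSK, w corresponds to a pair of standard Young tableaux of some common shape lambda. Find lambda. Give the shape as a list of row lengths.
[2, 2, 2, 1]

RSK row insertion gives P = [[1, 2], [3, 4], [5, 7], [6]], which has shape [2, 2, 2, 1].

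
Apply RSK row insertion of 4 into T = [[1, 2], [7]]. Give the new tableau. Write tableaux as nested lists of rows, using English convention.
4 is larger than every entry of row 1, so it is appended to row 1. The new tableau is [[1, 2, 4], [7]].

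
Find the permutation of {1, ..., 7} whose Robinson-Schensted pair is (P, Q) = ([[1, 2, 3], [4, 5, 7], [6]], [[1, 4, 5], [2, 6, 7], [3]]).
Reverse the RSK construction: for i from n down to 1, find the cell of Q containing i, remove the entry at that cell from P, and reverse-bump it up through P; the value ejected from row 1 is w(i).

Step i=7: Q has 7 at row 2, column 3; remove 7 from row 2 of P and reverse-bump: 7 enters row 1 and ejects 3. So w(7) = 3. P is now [[1, 2, 7], [4, 5], [6]].
Step i=6: Q has 6 at row 2, column 2; remove 5 from row 2 of P and reverse-bump: 5 enters row 1 and ejects 2. So w(6) = 2. P is now [[1, 5, 7], [4], [6]].
Step i=5: Q has 5 at row 1, column 3; remove that cell from P, ejecting 7. So w(5) = 7. P is now [[1, 5], [4], [6]].
Step i=4: Q has 4 at row 1, column 2; remove that cell from P, ejecting 5. So w(4) = 5. P is now [[1], [4], [6]].
Step i=3: Q has 3 at row 3, column 1; remove 6 from row 3 of P and reverse-bump: 6 enters row 2 and ejects 4; 4 enters row 1 and ejects 1. So w(3) = 1. P is now [[4], [6]].
Step i=2: Q has 2 at row 2, column 1; remove 6 from row 2 of P and reverse-bump: 6 enters row 1 and ejects 4. So w(2) = 4. P is now [[6]].
Step i=1: Q has 1 at row 1, column 1; remove that cell from P, ejecting 6. So w(1) = 6. P is now [].

So w = 6 4 1 5 7 2 3.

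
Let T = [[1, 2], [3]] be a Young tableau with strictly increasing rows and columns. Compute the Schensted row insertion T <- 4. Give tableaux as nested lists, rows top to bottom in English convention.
4 is larger than every entry of row 1, so it is appended to row 1. The new tableau is [[1, 2, 4], [3]].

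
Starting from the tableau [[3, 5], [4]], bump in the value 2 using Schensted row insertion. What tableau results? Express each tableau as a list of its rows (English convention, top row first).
[[2, 5], [3], [4]]

In row 1, 2 replaces 3 (the leftmost entry greater than 2); 3 is bumped to row 2. In row 2, 3 replaces 4 (the leftmost entry greater than 3); 4 is bumped to row 3. 4 starts a new row 3. The new tableau is [[2, 5], [3], [4]].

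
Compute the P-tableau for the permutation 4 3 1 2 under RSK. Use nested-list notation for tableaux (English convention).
After inserting 4: P = [[4]].
After inserting 3: P = [[3], [4]].
After inserting 1: P = [[1], [3], [4]].
After inserting 2: P = [[1, 2], [3], [4]].

So P = [[1, 2], [3], [4]].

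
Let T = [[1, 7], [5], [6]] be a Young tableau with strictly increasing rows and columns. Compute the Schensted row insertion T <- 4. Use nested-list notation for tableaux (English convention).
In row 1, 4 replaces 7 (the leftmost entry greater than 4); 7 is bumped to row 2. 7 is appended to row 2. The new tableau is [[1, 4], [5, 7], [6]].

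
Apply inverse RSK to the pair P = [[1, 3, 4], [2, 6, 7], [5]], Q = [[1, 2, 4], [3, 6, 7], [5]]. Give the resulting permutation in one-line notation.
Reverse the RSK construction: for i from n down to 1, find the cell of Q containing i, remove the entry at that cell from P, and reverse-bump it up through P; the value ejected from row 1 is w(i).

Step i=7: Q has 7 at row 2, column 3; remove 7 from row 2 of P and reverse-bump: 7 enters row 1 and ejects 4. So w(7) = 4. P is now [[1, 3, 7], [2, 6], [5]].
Step i=6: Q has 6 at row 2, column 2; remove 6 from row 2 of P and reverse-bump: 6 enters row 1 and ejects 3. So w(6) = 3. P is now [[1, 6, 7], [2], [5]].
Step i=5: Q has 5 at row 3, column 1; remove 5 from row 3 of P and reverse-bump: 5 enters row 2 and ejects 2; 2 enters row 1 and ejects 1. So w(5) = 1. P is now [[2, 6, 7], [5]].
Step i=4: Q has 4 at row 1, column 3; remove that cell from P, ejecting 7. So w(4) = 7. P is now [[2, 6], [5]].
Step i=3: Q has 3 at row 2, column 1; remove 5 from row 2 of P and reverse-bump: 5 enters row 1 and ejects 2. So w(3) = 2. P is now [[5, 6]].
Step i=2: Q has 2 at row 1, column 2; remove that cell from P, ejecting 6. So w(2) = 6. P is now [[5]].
Step i=1: Q has 1 at row 1, column 1; remove that cell from P, ejecting 5. So w(1) = 5. P is now [].

So w = 5 6 2 7 1 3 4.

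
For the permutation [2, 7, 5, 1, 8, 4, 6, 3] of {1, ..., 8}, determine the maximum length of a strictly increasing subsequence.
3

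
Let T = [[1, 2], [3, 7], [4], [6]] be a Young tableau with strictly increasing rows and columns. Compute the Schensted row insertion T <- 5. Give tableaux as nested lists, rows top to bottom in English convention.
[[1, 2, 5], [3, 7], [4], [6]]

5 is larger than every entry of row 1, so it is appended to row 1. The new tableau is [[1, 2, 5], [3, 7], [4], [6]].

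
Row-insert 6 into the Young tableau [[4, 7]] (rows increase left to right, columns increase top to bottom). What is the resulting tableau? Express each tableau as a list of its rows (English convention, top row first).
[[4, 6], [7]]

In row 1, 6 replaces 7 (the leftmost entry greater than 6); 7 is bumped to row 2. 7 starts a new row 2. The new tableau is [[4, 6], [7]].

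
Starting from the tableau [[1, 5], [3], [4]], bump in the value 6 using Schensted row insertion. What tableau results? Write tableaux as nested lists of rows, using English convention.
6 is larger than every entry of row 1, so it is appended to row 1. The new tableau is [[1, 5, 6], [3], [4]].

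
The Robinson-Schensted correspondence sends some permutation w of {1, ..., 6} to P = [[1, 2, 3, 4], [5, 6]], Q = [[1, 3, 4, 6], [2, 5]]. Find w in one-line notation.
Reverse the RSK construction: for i from n down to 1, find the cell of Q containing i, remove the entry at that cell from P, and reverse-bump it up through P; the value ejected from row 1 is w(i).

Step i=6: Q has 6 at row 1, column 4; remove that cell from P, ejecting 4. So w(6) = 4. P is now [[1, 2, 3], [5, 6]].
Step i=5: Q has 5 at row 2, column 2; remove 6 from row 2 of P and reverse-bump: 6 enters row 1 and ejects 3. So w(5) = 3. P is now [[1, 2, 6], [5]].
Step i=4: Q has 4 at row 1, column 3; remove that cell from P, ejecting 6. So w(4) = 6. P is now [[1, 2], [5]].
Step i=3: Q has 3 at row 1, column 2; remove that cell from P, ejecting 2. So w(3) = 2. P is now [[1], [5]].
Step i=2: Q has 2 at row 2, column 1; remove 5 from row 2 of P and reverse-bump: 5 enters row 1 and ejects 1. So w(2) = 1. P is now [[5]].
Step i=1: Q has 1 at row 1, column 1; remove that cell from P, ejecting 5. So w(1) = 5. P is now [].

So w = 5 1 2 6 3 4.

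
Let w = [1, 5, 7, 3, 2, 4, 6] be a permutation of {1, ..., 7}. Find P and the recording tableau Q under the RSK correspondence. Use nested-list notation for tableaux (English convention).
P = [[1, 2, 4, 6], [3, 7], [5]], Q = [[1, 2, 3, 7], [4, 6], [5]]

Insert each entry of the permutation into P by Schensted row insertion, recording in Q the position of each new cell.

Insert 1: appended to row 1. P = [[1]].
Insert 5: appended to row 1. P = [[1, 5]].
Insert 7: appended to row 1. P = [[1, 5, 7]].
Insert 3: 3 bumps 5 from row 1; 5 starts row 2. P = [[1, 3, 7], [5]].
Insert 2: 2 bumps 3 from row 1; 3 bumps 5 from row 2; 5 starts row 3. P = [[1, 2, 7], [3], [5]].
Insert 4: 4 bumps 7 from row 1; 7 appends to row 2. P = [[1, 2, 4], [3, 7], [5]].
Insert 6: appended to row 1. P = [[1, 2, 4, 6], [3, 7], [5]].

So P = [[1, 2, 4, 6], [3, 7], [5]], Q = [[1, 2, 3, 7], [4, 6], [5]].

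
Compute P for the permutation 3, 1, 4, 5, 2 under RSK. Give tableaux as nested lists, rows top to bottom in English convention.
P = [[1, 2, 5], [3, 4]]

After inserting 3: P = [[3]].
After inserting 1: P = [[1], [3]].
After inserting 4: P = [[1, 4], [3]].
After inserting 5: P = [[1, 4, 5], [3]].
After inserting 2: P = [[1, 2, 5], [3, 4]].

So P = [[1, 2, 5], [3, 4]].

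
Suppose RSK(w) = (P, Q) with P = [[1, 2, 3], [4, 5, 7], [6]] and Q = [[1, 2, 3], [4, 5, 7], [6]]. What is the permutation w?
Reverse the RSK construction: for i from n down to 1, find the cell of Q containing i, remove the entry at that cell from P, and reverse-bump it up through P; the value ejected from row 1 is w(i).

Step i=7: Q has 7 at row 2, column 3; remove 7 from row 2 of P and reverse-bump: 7 enters row 1 and ejects 3. So w(7) = 3. P is now [[1, 2, 7], [4, 5], [6]].
Step i=6: Q has 6 at row 3, column 1; remove 6 from row 3 of P and reverse-bump: 6 enters row 2 and ejects 5; 5 enters row 1 and ejects 2. So w(6) = 2. P is now [[1, 5, 7], [4, 6]].
Step i=5: Q has 5 at row 2, column 2; remove 6 from row 2 of P and reverse-bump: 6 enters row 1 and ejects 5. So w(5) = 5. P is now [[1, 6, 7], [4]].
Step i=4: Q has 4 at row 2, column 1; remove 4 from row 2 of P and reverse-bump: 4 enters row 1 and ejects 1. So w(4) = 1. P is now [[4, 6, 7]].
Step i=3: Q has 3 at row 1, column 3; remove that cell from P, ejecting 7. So w(3) = 7. P is now [[4, 6]].
Step i=2: Q has 2 at row 1, column 2; remove that cell from P, ejecting 6. So w(2) = 6. P is now [[4]].
Step i=1: Q has 1 at row 1, column 1; remove that cell from P, ejecting 4. So w(1) = 4. P is now [].

So w = 4 6 7 1 5 2 3.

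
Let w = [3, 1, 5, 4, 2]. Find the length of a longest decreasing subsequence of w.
3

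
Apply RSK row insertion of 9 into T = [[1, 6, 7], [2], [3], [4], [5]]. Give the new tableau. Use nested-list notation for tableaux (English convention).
[[1, 6, 7, 9], [2], [3], [4], [5]]

9 is larger than every entry of row 1, so it is appended to row 1. The new tableau is [[1, 6, 7, 9], [2], [3], [4], [5]].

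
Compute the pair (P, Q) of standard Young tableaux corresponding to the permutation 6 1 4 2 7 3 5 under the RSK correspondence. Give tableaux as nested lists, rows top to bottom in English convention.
P = [[1, 2, 3, 5], [4, 7], [6]], Q = [[1, 3, 5, 7], [2, 6], [4]]

Insert each entry of the permutation into P by Schensted row insertion, recording in Q the position of each new cell.

Insert 6: appended to row 1. P = [[6]].
Insert 1: 1 bumps 6 from row 1; 6 starts row 2. P = [[1], [6]].
Insert 4: appended to row 1. P = [[1, 4], [6]].
Insert 2: 2 bumps 4 from row 1; 4 bumps 6 from row 2; 6 starts row 3. P = [[1, 2], [4], [6]].
Insert 7: appended to row 1. P = [[1, 2, 7], [4], [6]].
Insert 3: 3 bumps 7 from row 1; 7 appends to row 2. P = [[1, 2, 3], [4, 7], [6]].
Insert 5: appended to row 1. P = [[1, 2, 3, 5], [4, 7], [6]].

So P = [[1, 2, 3, 5], [4, 7], [6]], Q = [[1, 3, 5, 7], [2, 6], [4]].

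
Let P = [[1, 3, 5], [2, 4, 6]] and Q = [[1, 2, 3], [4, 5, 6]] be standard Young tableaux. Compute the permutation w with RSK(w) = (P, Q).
2 4 6 1 3 5

Reverse the RSK construction: for i from n down to 1, find the cell of Q containing i, remove the entry at that cell from P, and reverse-bump it up through P; the value ejected from row 1 is w(i).

Step i=6: Q has 6 at row 2, column 3; remove 6 from row 2 of P and reverse-bump: 6 enters row 1 and ejects 5. So w(6) = 5. P is now [[1, 3, 6], [2, 4]].
Step i=5: Q has 5 at row 2, column 2; remove 4 from row 2 of P and reverse-bump: 4 enters row 1 and ejects 3. So w(5) = 3. P is now [[1, 4, 6], [2]].
Step i=4: Q has 4 at row 2, column 1; remove 2 from row 2 of P and reverse-bump: 2 enters row 1 and ejects 1. So w(4) = 1. P is now [[2, 4, 6]].
Step i=3: Q has 3 at row 1, column 3; remove that cell from P, ejecting 6. So w(3) = 6. P is now [[2, 4]].
Step i=2: Q has 2 at row 1, column 2; remove that cell from P, ejecting 4. So w(2) = 4. P is now [[2]].
Step i=1: Q has 1 at row 1, column 1; remove that cell from P, ejecting 2. So w(1) = 2. P is now [].

So w = 2 4 6 1 3 5.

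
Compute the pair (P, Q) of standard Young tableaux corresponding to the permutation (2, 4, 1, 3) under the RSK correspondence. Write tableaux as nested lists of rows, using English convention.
P = [[1, 3], [2, 4]], Q = [[1, 2], [3, 4]]

Insert each entry of the permutation into P by Schensted row insertion, recording in Q the position of each new cell.

Insert 2: appended to row 1. P = [[2]].
Insert 4: appended to row 1. P = [[2, 4]].
Insert 1: 1 bumps 2 from row 1; 2 starts row 2. P = [[1, 4], [2]].
Insert 3: 3 bumps 4 from row 1; 4 appends to row 2. P = [[1, 3], [2, 4]].

So P = [[1, 3], [2, 4]], Q = [[1, 2], [3, 4]].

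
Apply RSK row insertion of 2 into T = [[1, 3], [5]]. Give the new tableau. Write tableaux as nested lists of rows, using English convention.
In row 1, 2 replaces 3 (the leftmost entry greater than 2); 3 is bumped to row 2. In row 2, 3 replaces 5 (the leftmost entry greater than 3); 5 is bumped to row 3. 5 starts a new row 3. The new tableau is [[1, 2], [3], [5]].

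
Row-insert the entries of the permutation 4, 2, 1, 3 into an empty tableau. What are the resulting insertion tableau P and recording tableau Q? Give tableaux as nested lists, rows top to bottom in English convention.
P = [[1, 3], [2], [4]], Q = [[1, 4], [2], [3]]

Insert each entry of the permutation into P by Schensted row insertion, recording in Q the position of each new cell.

Insert 4: appended to row 1. P = [[4]].
Insert 2: 2 bumps 4 from row 1; 4 starts row 2. P = [[2], [4]].
Insert 1: 1 bumps 2 from row 1; 2 bumps 4 from row 2; 4 starts row 3. P = [[1], [2], [4]].
Insert 3: appended to row 1. P = [[1, 3], [2], [4]].

So P = [[1, 3], [2], [4]], Q = [[1, 4], [2], [3]].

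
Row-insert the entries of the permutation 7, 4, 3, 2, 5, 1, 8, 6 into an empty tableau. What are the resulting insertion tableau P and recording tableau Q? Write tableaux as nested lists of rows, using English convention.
Insert each entry of the permutation into P by Schensted row insertion, recording in Q the position of each new cell.

Insert 7: appended to row 1. P = [[7]].
Insert 4: 4 bumps 7 from row 1; 7 starts row 2. P = [[4], [7]].
Insert 3: 3 bumps 4 from row 1; 4 bumps 7 from row 2; 7 starts row 3. P = [[3], [4], [7]].
Insert 2: 2 bumps 3 from row 1; 3 bumps 4 from row 2; 4 bumps 7 from row 3; 7 starts row 4. P = [[2], [3], [4], [7]].
Insert 5: appended to row 1. P = [[2, 5], [3], [4], [7]].
Insert 1: 1 bumps 2 from row 1; 2 bumps 3 from row 2; 3 bumps 4 from row 3; 4 bumps 7 from row 4; 7 starts row 5. P = [[1, 5], [2], [3], [4], [7]].
Insert 8: appended to row 1. P = [[1, 5, 8], [2], [3], [4], [7]].
Insert 6: 6 bumps 8 from row 1; 8 appends to row 2. P = [[1, 5, 6], [2, 8], [3], [4], [7]].

So P = [[1, 5, 6], [2, 8], [3], [4], [7]], Q = [[1, 5, 7], [2, 8], [3], [4], [6]].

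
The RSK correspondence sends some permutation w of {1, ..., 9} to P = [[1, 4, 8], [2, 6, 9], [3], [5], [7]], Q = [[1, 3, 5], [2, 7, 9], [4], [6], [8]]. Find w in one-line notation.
7 5 6 3 9 2 4 1 8

Reverse the RSK construction: for i from n down to 1, find the cell of Q containing i, remove the entry at that cell from P, and reverse-bump it up through P; the value ejected from row 1 is w(i).

Step i=9: Q has 9 at row 2, column 3; remove 9 from row 2 of P and reverse-bump: 9 enters row 1 and ejects 8. So w(9) = 8. P is now [[1, 4, 9], [2, 6], [3], [5], [7]].
Step i=8: Q has 8 at row 5, column 1; remove 7 from row 5 of P and reverse-bump: 7 enters row 4 and ejects 5; 5 enters row 3 and ejects 3; 3 enters row 2 and ejects 2; 2 enters row 1 and ejects 1. So w(8) = 1. P is now [[2, 4, 9], [3, 6], [5], [7]].
Step i=7: Q has 7 at row 2, column 2; remove 6 from row 2 of P and reverse-bump: 6 enters row 1 and ejects 4. So w(7) = 4. P is now [[2, 6, 9], [3], [5], [7]].
Step i=6: Q has 6 at row 4, column 1; remove 7 from row 4 of P and reverse-bump: 7 enters row 3 and ejects 5; 5 enters row 2 and ejects 3; 3 enters row 1 and ejects 2. So w(6) = 2. P is now [[3, 6, 9], [5], [7]].
Step i=5: Q has 5 at row 1, column 3; remove that cell from P, ejecting 9. So w(5) = 9. P is now [[3, 6], [5], [7]].
Step i=4: Q has 4 at row 3, column 1; remove 7 from row 3 of P and reverse-bump: 7 enters row 2 and ejects 5; 5 enters row 1 and ejects 3. So w(4) = 3. P is now [[5, 6], [7]].
Step i=3: Q has 3 at row 1, column 2; remove that cell from P, ejecting 6. So w(3) = 6. P is now [[5], [7]].
Step i=2: Q has 2 at row 2, column 1; remove 7 from row 2 of P and reverse-bump: 7 enters row 1 and ejects 5. So w(2) = 5. P is now [[7]].
Step i=1: Q has 1 at row 1, column 1; remove that cell from P, ejecting 7. So w(1) = 7. P is now [].

So w = 7 5 6 3 9 2 4 1 8.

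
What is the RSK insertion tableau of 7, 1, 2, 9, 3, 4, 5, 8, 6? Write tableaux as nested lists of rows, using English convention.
Insert 7: appended to row 1. P = [[7]].
Insert 1: 1 bumps 7 from row 1; 7 starts row 2. P = [[1], [7]].
Insert 2: appended to row 1. P = [[1, 2], [7]].
Insert 9: appended to row 1. P = [[1, 2, 9], [7]].
Insert 3: 3 bumps 9 from row 1; 9 appends to row 2. P = [[1, 2, 3], [7, 9]].
Insert 4: appended to row 1. P = [[1, 2, 3, 4], [7, 9]].
Insert 5: appended to row 1. P = [[1, 2, 3, 4, 5], [7, 9]].
Insert 8: appended to row 1. P = [[1, 2, 3, 4, 5, 8], [7, 9]].
Insert 6: 6 bumps 8 from row 1; 8 bumps 9 from row 2; 9 starts row 3. P = [[1, 2, 3, 4, 5, 6], [7, 8], [9]].

So P = [[1, 2, 3, 4, 5, 6], [7, 8], [9]].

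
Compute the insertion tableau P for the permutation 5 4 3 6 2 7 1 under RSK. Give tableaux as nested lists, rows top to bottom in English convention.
P = [[1, 6, 7], [2], [3], [4], [5]]

After inserting 5: P = [[5]].
After inserting 4: P = [[4], [5]].
After inserting 3: P = [[3], [4], [5]].
After inserting 6: P = [[3, 6], [4], [5]].
After inserting 2: P = [[2, 6], [3], [4], [5]].
After inserting 7: P = [[2, 6, 7], [3], [4], [5]].
After inserting 1: P = [[1, 6, 7], [2], [3], [4], [5]].

So P = [[1, 6, 7], [2], [3], [4], [5]].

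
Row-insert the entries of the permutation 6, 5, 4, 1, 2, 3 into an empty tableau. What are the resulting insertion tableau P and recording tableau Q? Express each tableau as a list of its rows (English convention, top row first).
Insert each entry of the permutation into P by Schensted row insertion, recording in Q the position of each new cell.

Insert 6: appended to row 1. P = [[6]].
Insert 5: 5 bumps 6 from row 1; 6 starts row 2. P = [[5], [6]].
Insert 4: 4 bumps 5 from row 1; 5 bumps 6 from row 2; 6 starts row 3. P = [[4], [5], [6]].
Insert 1: 1 bumps 4 from row 1; 4 bumps 5 from row 2; 5 bumps 6 from row 3; 6 starts row 4. P = [[1], [4], [5], [6]].
Insert 2: appended to row 1. P = [[1, 2], [4], [5], [6]].
Insert 3: appended to row 1. P = [[1, 2, 3], [4], [5], [6]].

So P = [[1, 2, 3], [4], [5], [6]], Q = [[1, 5, 6], [2], [3], [4]].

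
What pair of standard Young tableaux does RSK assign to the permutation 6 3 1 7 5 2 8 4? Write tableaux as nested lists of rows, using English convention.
P = [[1, 2, 4], [3, 5, 8], [6, 7]], Q = [[1, 4, 7], [2, 5, 8], [3, 6]]

Insert each entry of the permutation into P by Schensted row insertion, recording in Q the position of each new cell.

Insert 6: appended to row 1. P = [[6]].
Insert 3: 3 bumps 6 from row 1; 6 starts row 2. P = [[3], [6]].
Insert 1: 1 bumps 3 from row 1; 3 bumps 6 from row 2; 6 starts row 3. P = [[1], [3], [6]].
Insert 7: appended to row 1. P = [[1, 7], [3], [6]].
Insert 5: 5 bumps 7 from row 1; 7 appends to row 2. P = [[1, 5], [3, 7], [6]].
Insert 2: 2 bumps 5 from row 1; 5 bumps 7 from row 2; 7 appends to row 3. P = [[1, 2], [3, 5], [6, 7]].
Insert 8: appended to row 1. P = [[1, 2, 8], [3, 5], [6, 7]].
Insert 4: 4 bumps 8 from row 1; 8 appends to row 2. P = [[1, 2, 4], [3, 5, 8], [6, 7]].

So P = [[1, 2, 4], [3, 5, 8], [6, 7]], Q = [[1, 4, 7], [2, 5, 8], [3, 6]].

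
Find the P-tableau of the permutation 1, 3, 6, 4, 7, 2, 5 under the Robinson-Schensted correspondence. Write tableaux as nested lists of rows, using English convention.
Insert 1: appended to row 1. P = [[1]].
Insert 3: appended to row 1. P = [[1, 3]].
Insert 6: appended to row 1. P = [[1, 3, 6]].
Insert 4: 4 bumps 6 from row 1; 6 starts row 2. P = [[1, 3, 4], [6]].
Insert 7: appended to row 1. P = [[1, 3, 4, 7], [6]].
Insert 2: 2 bumps 3 from row 1; 3 bumps 6 from row 2; 6 starts row 3. P = [[1, 2, 4, 7], [3], [6]].
Insert 5: 5 bumps 7 from row 1; 7 appends to row 2. P = [[1, 2, 4, 5], [3, 7], [6]].

So P = [[1, 2, 4, 5], [3, 7], [6]].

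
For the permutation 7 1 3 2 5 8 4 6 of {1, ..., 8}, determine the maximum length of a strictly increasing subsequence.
4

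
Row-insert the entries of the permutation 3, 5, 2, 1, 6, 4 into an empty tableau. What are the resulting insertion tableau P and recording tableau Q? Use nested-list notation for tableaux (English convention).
P = [[1, 4, 6], [2, 5], [3]], Q = [[1, 2, 5], [3, 6], [4]]

Insert each entry of the permutation into P by Schensted row insertion, recording in Q the position of each new cell.

Insert 3: appended to row 1. P = [[3]].
Insert 5: appended to row 1. P = [[3, 5]].
Insert 2: 2 bumps 3 from row 1; 3 starts row 2. P = [[2, 5], [3]].
Insert 1: 1 bumps 2 from row 1; 2 bumps 3 from row 2; 3 starts row 3. P = [[1, 5], [2], [3]].
Insert 6: appended to row 1. P = [[1, 5, 6], [2], [3]].
Insert 4: 4 bumps 5 from row 1; 5 appends to row 2. P = [[1, 4, 6], [2, 5], [3]].

So P = [[1, 4, 6], [2, 5], [3]], Q = [[1, 2, 5], [3, 6], [4]].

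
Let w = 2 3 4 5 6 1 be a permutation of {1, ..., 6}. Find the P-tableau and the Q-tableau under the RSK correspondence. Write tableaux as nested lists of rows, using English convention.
Insert each entry of the permutation into P by Schensted row insertion, recording in Q the position of each new cell.

Insert 2: appended to row 1. P = [[2]].
Insert 3: appended to row 1. P = [[2, 3]].
Insert 4: appended to row 1. P = [[2, 3, 4]].
Insert 5: appended to row 1. P = [[2, 3, 4, 5]].
Insert 6: appended to row 1. P = [[2, 3, 4, 5, 6]].
Insert 1: 1 bumps 2 from row 1; 2 starts row 2. P = [[1, 3, 4, 5, 6], [2]].

So P = [[1, 3, 4, 5, 6], [2]], Q = [[1, 2, 3, 4, 5], [6]].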